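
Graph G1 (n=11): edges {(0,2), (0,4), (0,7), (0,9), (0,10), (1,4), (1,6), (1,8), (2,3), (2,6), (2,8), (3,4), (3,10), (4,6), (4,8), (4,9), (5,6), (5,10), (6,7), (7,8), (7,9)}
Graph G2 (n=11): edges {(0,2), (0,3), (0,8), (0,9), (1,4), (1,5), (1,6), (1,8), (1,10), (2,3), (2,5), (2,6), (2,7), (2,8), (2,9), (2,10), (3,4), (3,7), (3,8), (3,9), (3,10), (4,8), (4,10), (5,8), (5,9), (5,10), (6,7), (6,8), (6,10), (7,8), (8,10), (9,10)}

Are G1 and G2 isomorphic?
No, not isomorphic

The graphs are NOT isomorphic.

Counting triangles (3-cliques): G1 has 4, G2 has 35.
Triangle count is an isomorphism invariant, so differing triangle counts rule out isomorphism.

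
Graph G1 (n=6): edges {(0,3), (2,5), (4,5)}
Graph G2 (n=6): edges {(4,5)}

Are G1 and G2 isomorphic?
No, not isomorphic

The graphs are NOT isomorphic.

Counting edges: G1 has 3 edge(s); G2 has 1 edge(s).
Edge count is an isomorphism invariant (a bijection on vertices induces a bijection on edges), so differing edge counts rule out isomorphism.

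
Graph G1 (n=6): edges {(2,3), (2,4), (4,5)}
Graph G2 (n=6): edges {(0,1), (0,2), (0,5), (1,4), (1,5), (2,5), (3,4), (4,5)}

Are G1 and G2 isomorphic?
No, not isomorphic

The graphs are NOT isomorphic.

Counting triangles (3-cliques): G1 has 0, G2 has 3.
Triangle count is an isomorphism invariant, so differing triangle counts rule out isomorphism.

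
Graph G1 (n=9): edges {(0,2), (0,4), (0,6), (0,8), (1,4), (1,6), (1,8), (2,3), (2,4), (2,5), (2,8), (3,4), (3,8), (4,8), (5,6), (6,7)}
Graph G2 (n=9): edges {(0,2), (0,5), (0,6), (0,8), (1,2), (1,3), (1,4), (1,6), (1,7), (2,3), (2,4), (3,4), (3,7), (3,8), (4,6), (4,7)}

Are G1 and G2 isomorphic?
Yes, isomorphic

The graphs are isomorphic.
One valid mapping φ: V(G1) → V(G2): 0→2, 1→6, 2→3, 3→7, 4→1, 5→8, 6→0, 7→5, 8→4

Verify φ preserves adjacency — for each edge of G1, its image is an edge of G2:
  (0,2) → (φ(0),φ(2)) = (2,3) ∈ E(G2) ✓
  (0,4) → (φ(0),φ(4)) = (1,2) ∈ E(G2) ✓
  (0,6) → (φ(0),φ(6)) = (0,2) ∈ E(G2) ✓
  (0,8) → (φ(0),φ(8)) = (2,4) ∈ E(G2) ✓
  (1,4) → (φ(1),φ(4)) = (1,6) ∈ E(G2) ✓
  (1,6) → (φ(1),φ(6)) = (0,6) ∈ E(G2) ✓
  (1,8) → (φ(1),φ(8)) = (4,6) ∈ E(G2) ✓
  (2,3) → (φ(2),φ(3)) = (3,7) ∈ E(G2) ✓
  (2,4) → (φ(2),φ(4)) = (1,3) ∈ E(G2) ✓
  (2,5) → (φ(2),φ(5)) = (3,8) ∈ E(G2) ✓
  (2,8) → (φ(2),φ(8)) = (3,4) ∈ E(G2) ✓
  (3,4) → (φ(3),φ(4)) = (1,7) ∈ E(G2) ✓
  (3,8) → (φ(3),φ(8)) = (4,7) ∈ E(G2) ✓
  (4,8) → (φ(4),φ(8)) = (1,4) ∈ E(G2) ✓
  (5,6) → (φ(5),φ(6)) = (0,8) ∈ E(G2) ✓
  (6,7) → (φ(6),φ(7)) = (0,5) ∈ E(G2) ✓
All 16 edges of G1 map to edges of G2, and |E(G1)| = |E(G2)| = 16, so φ is a bijection on edges as well as vertices. Hence G1 ≅ G2.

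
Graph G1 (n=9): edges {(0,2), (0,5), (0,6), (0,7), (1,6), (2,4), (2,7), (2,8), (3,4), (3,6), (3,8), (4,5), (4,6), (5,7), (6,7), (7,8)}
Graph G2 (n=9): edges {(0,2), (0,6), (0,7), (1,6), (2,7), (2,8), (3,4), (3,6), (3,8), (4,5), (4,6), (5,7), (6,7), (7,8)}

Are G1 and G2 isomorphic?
No, not isomorphic

The graphs are NOT isomorphic.

Counting edges: G1 has 16 edge(s); G2 has 14 edge(s).
Edge count is an isomorphism invariant (a bijection on vertices induces a bijection on edges), so differing edge counts rule out isomorphism.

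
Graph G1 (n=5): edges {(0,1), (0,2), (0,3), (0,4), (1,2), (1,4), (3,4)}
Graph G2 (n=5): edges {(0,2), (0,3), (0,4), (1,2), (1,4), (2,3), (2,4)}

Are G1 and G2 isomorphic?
Yes, isomorphic

The graphs are isomorphic.
One valid mapping φ: V(G1) → V(G2): 0→2, 1→0, 2→3, 3→1, 4→4

Verify φ preserves adjacency — for each edge of G1, its image is an edge of G2:
  (0,1) → (φ(0),φ(1)) = (0,2) ∈ E(G2) ✓
  (0,2) → (φ(0),φ(2)) = (2,3) ∈ E(G2) ✓
  (0,3) → (φ(0),φ(3)) = (1,2) ∈ E(G2) ✓
  (0,4) → (φ(0),φ(4)) = (2,4) ∈ E(G2) ✓
  (1,2) → (φ(1),φ(2)) = (0,3) ∈ E(G2) ✓
  (1,4) → (φ(1),φ(4)) = (0,4) ∈ E(G2) ✓
  (3,4) → (φ(3),φ(4)) = (1,4) ∈ E(G2) ✓
All 7 edges of G1 map to edges of G2, and |E(G1)| = |E(G2)| = 7, so φ is a bijection on edges as well as vertices. Hence G1 ≅ G2.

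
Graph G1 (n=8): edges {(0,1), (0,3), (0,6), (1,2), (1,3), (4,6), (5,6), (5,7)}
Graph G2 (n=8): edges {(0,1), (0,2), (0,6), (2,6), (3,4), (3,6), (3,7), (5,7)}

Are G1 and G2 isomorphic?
Yes, isomorphic

The graphs are isomorphic.
One valid mapping φ: V(G1) → V(G2): 0→6, 1→0, 2→1, 3→2, 4→4, 5→7, 6→3, 7→5

Verify φ preserves adjacency — for each edge of G1, its image is an edge of G2:
  (0,1) → (φ(0),φ(1)) = (0,6) ∈ E(G2) ✓
  (0,3) → (φ(0),φ(3)) = (2,6) ∈ E(G2) ✓
  (0,6) → (φ(0),φ(6)) = (3,6) ∈ E(G2) ✓
  (1,2) → (φ(1),φ(2)) = (0,1) ∈ E(G2) ✓
  (1,3) → (φ(1),φ(3)) = (0,2) ∈ E(G2) ✓
  (4,6) → (φ(4),φ(6)) = (3,4) ∈ E(G2) ✓
  (5,6) → (φ(5),φ(6)) = (3,7) ∈ E(G2) ✓
  (5,7) → (φ(5),φ(7)) = (5,7) ∈ E(G2) ✓
All 8 edges of G1 map to edges of G2, and |E(G1)| = |E(G2)| = 8, so φ is a bijection on edges as well as vertices. Hence G1 ≅ G2.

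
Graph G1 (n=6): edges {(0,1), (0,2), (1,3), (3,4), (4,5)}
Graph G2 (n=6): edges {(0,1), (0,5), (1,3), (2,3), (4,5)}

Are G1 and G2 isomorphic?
Yes, isomorphic

The graphs are isomorphic.
One valid mapping φ: V(G1) → V(G2): 0→5, 1→0, 2→4, 3→1, 4→3, 5→2

Verify φ preserves adjacency — for each edge of G1, its image is an edge of G2:
  (0,1) → (φ(0),φ(1)) = (0,5) ∈ E(G2) ✓
  (0,2) → (φ(0),φ(2)) = (4,5) ∈ E(G2) ✓
  (1,3) → (φ(1),φ(3)) = (0,1) ∈ E(G2) ✓
  (3,4) → (φ(3),φ(4)) = (1,3) ∈ E(G2) ✓
  (4,5) → (φ(4),φ(5)) = (2,3) ∈ E(G2) ✓
All 5 edges of G1 map to edges of G2, and |E(G1)| = |E(G2)| = 5, so φ is a bijection on edges as well as vertices. Hence G1 ≅ G2.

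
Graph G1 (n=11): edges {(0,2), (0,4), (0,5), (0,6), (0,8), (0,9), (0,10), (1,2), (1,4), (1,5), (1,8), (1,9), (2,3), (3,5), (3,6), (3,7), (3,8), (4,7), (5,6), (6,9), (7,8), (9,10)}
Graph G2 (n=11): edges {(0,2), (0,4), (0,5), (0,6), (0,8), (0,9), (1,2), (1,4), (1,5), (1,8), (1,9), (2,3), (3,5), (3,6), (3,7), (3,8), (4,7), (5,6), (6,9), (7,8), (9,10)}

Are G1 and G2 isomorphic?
No, not isomorphic

The graphs are NOT isomorphic.

Counting edges: G1 has 22 edge(s); G2 has 21 edge(s).
Edge count is an isomorphism invariant (a bijection on vertices induces a bijection on edges), so differing edge counts rule out isomorphism.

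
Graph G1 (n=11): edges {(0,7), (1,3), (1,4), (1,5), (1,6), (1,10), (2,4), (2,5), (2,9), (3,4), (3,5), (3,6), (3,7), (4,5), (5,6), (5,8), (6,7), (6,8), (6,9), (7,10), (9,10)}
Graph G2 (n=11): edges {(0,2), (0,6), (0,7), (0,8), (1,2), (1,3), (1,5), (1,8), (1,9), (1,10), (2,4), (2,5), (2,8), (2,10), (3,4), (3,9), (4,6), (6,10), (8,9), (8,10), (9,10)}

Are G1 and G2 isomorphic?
Yes, isomorphic

The graphs are isomorphic.
One valid mapping φ: V(G1) → V(G2): 0→7, 1→10, 2→3, 3→8, 4→9, 5→1, 6→2, 7→0, 8→5, 9→4, 10→6

Verify φ preserves adjacency — for each edge of G1, its image is an edge of G2:
  (0,7) → (φ(0),φ(7)) = (0,7) ∈ E(G2) ✓
  (1,3) → (φ(1),φ(3)) = (8,10) ∈ E(G2) ✓
  (1,4) → (φ(1),φ(4)) = (9,10) ∈ E(G2) ✓
  (1,5) → (φ(1),φ(5)) = (1,10) ∈ E(G2) ✓
  (1,6) → (φ(1),φ(6)) = (2,10) ∈ E(G2) ✓
  (1,10) → (φ(1),φ(10)) = (6,10) ∈ E(G2) ✓
  (2,4) → (φ(2),φ(4)) = (3,9) ∈ E(G2) ✓
  (2,5) → (φ(2),φ(5)) = (1,3) ∈ E(G2) ✓
  (2,9) → (φ(2),φ(9)) = (3,4) ∈ E(G2) ✓
  (3,4) → (φ(3),φ(4)) = (8,9) ∈ E(G2) ✓
  (3,5) → (φ(3),φ(5)) = (1,8) ∈ E(G2) ✓
  (3,6) → (φ(3),φ(6)) = (2,8) ∈ E(G2) ✓
  (3,7) → (φ(3),φ(7)) = (0,8) ∈ E(G2) ✓
  (4,5) → (φ(4),φ(5)) = (1,9) ∈ E(G2) ✓
  (5,6) → (φ(5),φ(6)) = (1,2) ∈ E(G2) ✓
  (5,8) → (φ(5),φ(8)) = (1,5) ∈ E(G2) ✓
  (6,7) → (φ(6),φ(7)) = (0,2) ∈ E(G2) ✓
  (6,8) → (φ(6),φ(8)) = (2,5) ∈ E(G2) ✓
  (6,9) → (φ(6),φ(9)) = (2,4) ∈ E(G2) ✓
  (7,10) → (φ(7),φ(10)) = (0,6) ∈ E(G2) ✓
  (9,10) → (φ(9),φ(10)) = (4,6) ∈ E(G2) ✓
All 21 edges of G1 map to edges of G2, and |E(G1)| = |E(G2)| = 21, so φ is a bijection on edges as well as vertices. Hence G1 ≅ G2.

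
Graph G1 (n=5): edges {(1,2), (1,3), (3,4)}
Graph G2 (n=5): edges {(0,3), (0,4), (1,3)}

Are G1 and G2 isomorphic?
Yes, isomorphic

The graphs are isomorphic.
One valid mapping φ: V(G1) → V(G2): 0→2, 1→0, 2→4, 3→3, 4→1

Verify φ preserves adjacency — for each edge of G1, its image is an edge of G2:
  (1,2) → (φ(1),φ(2)) = (0,4) ∈ E(G2) ✓
  (1,3) → (φ(1),φ(3)) = (0,3) ∈ E(G2) ✓
  (3,4) → (φ(3),φ(4)) = (1,3) ∈ E(G2) ✓
All 3 edges of G1 map to edges of G2, and |E(G1)| = |E(G2)| = 3, so φ is a bijection on edges as well as vertices. Hence G1 ≅ G2.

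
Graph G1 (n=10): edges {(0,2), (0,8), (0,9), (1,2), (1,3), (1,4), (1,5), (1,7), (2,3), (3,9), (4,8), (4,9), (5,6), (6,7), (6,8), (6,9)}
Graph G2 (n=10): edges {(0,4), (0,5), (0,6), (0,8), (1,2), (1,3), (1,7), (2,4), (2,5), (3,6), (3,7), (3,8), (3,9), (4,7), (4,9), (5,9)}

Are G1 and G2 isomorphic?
Yes, isomorphic

The graphs are isomorphic.
One valid mapping φ: V(G1) → V(G2): 0→2, 1→3, 2→1, 3→7, 4→9, 5→6, 6→0, 7→8, 8→5, 9→4

Verify φ preserves adjacency — for each edge of G1, its image is an edge of G2:
  (0,2) → (φ(0),φ(2)) = (1,2) ∈ E(G2) ✓
  (0,8) → (φ(0),φ(8)) = (2,5) ∈ E(G2) ✓
  (0,9) → (φ(0),φ(9)) = (2,4) ∈ E(G2) ✓
  (1,2) → (φ(1),φ(2)) = (1,3) ∈ E(G2) ✓
  (1,3) → (φ(1),φ(3)) = (3,7) ∈ E(G2) ✓
  (1,4) → (φ(1),φ(4)) = (3,9) ∈ E(G2) ✓
  (1,5) → (φ(1),φ(5)) = (3,6) ∈ E(G2) ✓
  (1,7) → (φ(1),φ(7)) = (3,8) ∈ E(G2) ✓
  (2,3) → (φ(2),φ(3)) = (1,7) ∈ E(G2) ✓
  (3,9) → (φ(3),φ(9)) = (4,7) ∈ E(G2) ✓
  (4,8) → (φ(4),φ(8)) = (5,9) ∈ E(G2) ✓
  (4,9) → (φ(4),φ(9)) = (4,9) ∈ E(G2) ✓
  (5,6) → (φ(5),φ(6)) = (0,6) ∈ E(G2) ✓
  (6,7) → (φ(6),φ(7)) = (0,8) ∈ E(G2) ✓
  (6,8) → (φ(6),φ(8)) = (0,5) ∈ E(G2) ✓
  (6,9) → (φ(6),φ(9)) = (0,4) ∈ E(G2) ✓
All 16 edges of G1 map to edges of G2, and |E(G1)| = |E(G2)| = 16, so φ is a bijection on edges as well as vertices. Hence G1 ≅ G2.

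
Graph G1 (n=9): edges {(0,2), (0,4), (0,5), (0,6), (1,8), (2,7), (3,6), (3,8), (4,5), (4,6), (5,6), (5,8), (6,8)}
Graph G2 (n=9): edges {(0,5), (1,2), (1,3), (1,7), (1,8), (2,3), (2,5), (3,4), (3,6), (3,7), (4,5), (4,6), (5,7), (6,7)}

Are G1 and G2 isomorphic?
No, not isomorphic

The graphs are NOT isomorphic.

Degrees in G1: deg(0)=4, deg(1)=1, deg(2)=2, deg(3)=2, deg(4)=3, deg(5)=4, deg(6)=5, deg(7)=1, deg(8)=4.
Sorted degree sequence of G1: [5, 4, 4, 4, 3, 2, 2, 1, 1].
Degrees in G2: deg(0)=1, deg(1)=4, deg(2)=3, deg(3)=5, deg(4)=3, deg(5)=4, deg(6)=3, deg(7)=4, deg(8)=1.
Sorted degree sequence of G2: [5, 4, 4, 4, 3, 3, 3, 1, 1].
The (sorted) degree sequence is an isomorphism invariant, so since G1 and G2 have different degree sequences they cannot be isomorphic.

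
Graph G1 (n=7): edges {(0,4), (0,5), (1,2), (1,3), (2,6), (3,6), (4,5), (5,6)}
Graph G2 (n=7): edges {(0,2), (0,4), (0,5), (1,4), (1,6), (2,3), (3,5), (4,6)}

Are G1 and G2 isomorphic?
Yes, isomorphic

The graphs are isomorphic.
One valid mapping φ: V(G1) → V(G2): 0→1, 1→3, 2→5, 3→2, 4→6, 5→4, 6→0

Verify φ preserves adjacency — for each edge of G1, its image is an edge of G2:
  (0,4) → (φ(0),φ(4)) = (1,6) ∈ E(G2) ✓
  (0,5) → (φ(0),φ(5)) = (1,4) ∈ E(G2) ✓
  (1,2) → (φ(1),φ(2)) = (3,5) ∈ E(G2) ✓
  (1,3) → (φ(1),φ(3)) = (2,3) ∈ E(G2) ✓
  (2,6) → (φ(2),φ(6)) = (0,5) ∈ E(G2) ✓
  (3,6) → (φ(3),φ(6)) = (0,2) ∈ E(G2) ✓
  (4,5) → (φ(4),φ(5)) = (4,6) ∈ E(G2) ✓
  (5,6) → (φ(5),φ(6)) = (0,4) ∈ E(G2) ✓
All 8 edges of G1 map to edges of G2, and |E(G1)| = |E(G2)| = 8, so φ is a bijection on edges as well as vertices. Hence G1 ≅ G2.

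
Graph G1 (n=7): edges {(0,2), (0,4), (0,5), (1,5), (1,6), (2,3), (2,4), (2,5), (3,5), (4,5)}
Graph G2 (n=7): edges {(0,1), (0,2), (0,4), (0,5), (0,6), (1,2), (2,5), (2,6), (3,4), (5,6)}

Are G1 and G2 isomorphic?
Yes, isomorphic

The graphs are isomorphic.
One valid mapping φ: V(G1) → V(G2): 0→6, 1→4, 2→2, 3→1, 4→5, 5→0, 6→3

Verify φ preserves adjacency — for each edge of G1, its image is an edge of G2:
  (0,2) → (φ(0),φ(2)) = (2,6) ∈ E(G2) ✓
  (0,4) → (φ(0),φ(4)) = (5,6) ∈ E(G2) ✓
  (0,5) → (φ(0),φ(5)) = (0,6) ∈ E(G2) ✓
  (1,5) → (φ(1),φ(5)) = (0,4) ∈ E(G2) ✓
  (1,6) → (φ(1),φ(6)) = (3,4) ∈ E(G2) ✓
  (2,3) → (φ(2),φ(3)) = (1,2) ∈ E(G2) ✓
  (2,4) → (φ(2),φ(4)) = (2,5) ∈ E(G2) ✓
  (2,5) → (φ(2),φ(5)) = (0,2) ∈ E(G2) ✓
  (3,5) → (φ(3),φ(5)) = (0,1) ∈ E(G2) ✓
  (4,5) → (φ(4),φ(5)) = (0,5) ∈ E(G2) ✓
All 10 edges of G1 map to edges of G2, and |E(G1)| = |E(G2)| = 10, so φ is a bijection on edges as well as vertices. Hence G1 ≅ G2.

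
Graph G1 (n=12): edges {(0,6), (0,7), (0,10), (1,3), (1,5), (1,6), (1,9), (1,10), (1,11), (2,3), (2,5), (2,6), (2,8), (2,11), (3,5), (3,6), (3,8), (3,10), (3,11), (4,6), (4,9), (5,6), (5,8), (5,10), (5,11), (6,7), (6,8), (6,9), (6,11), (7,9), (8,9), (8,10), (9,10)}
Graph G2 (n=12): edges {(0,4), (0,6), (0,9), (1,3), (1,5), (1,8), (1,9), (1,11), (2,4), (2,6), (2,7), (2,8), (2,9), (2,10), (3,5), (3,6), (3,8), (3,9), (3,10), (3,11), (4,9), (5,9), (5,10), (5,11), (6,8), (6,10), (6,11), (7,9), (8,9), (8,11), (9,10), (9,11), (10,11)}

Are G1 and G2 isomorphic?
Yes, isomorphic

The graphs are isomorphic.
One valid mapping φ: V(G1) → V(G2): 0→0, 1→10, 2→1, 3→3, 4→7, 5→11, 6→9, 7→4, 8→8, 9→2, 10→6, 11→5

Verify φ preserves adjacency — for each edge of G1, its image is an edge of G2:
  (0,6) → (φ(0),φ(6)) = (0,9) ∈ E(G2) ✓
  (0,7) → (φ(0),φ(7)) = (0,4) ∈ E(G2) ✓
  (0,10) → (φ(0),φ(10)) = (0,6) ∈ E(G2) ✓
  (1,3) → (φ(1),φ(3)) = (3,10) ∈ E(G2) ✓
  (1,5) → (φ(1),φ(5)) = (10,11) ∈ E(G2) ✓
  (1,6) → (φ(1),φ(6)) = (9,10) ∈ E(G2) ✓
  (1,9) → (φ(1),φ(9)) = (2,10) ∈ E(G2) ✓
  (1,10) → (φ(1),φ(10)) = (6,10) ∈ E(G2) ✓
  (1,11) → (φ(1),φ(11)) = (5,10) ∈ E(G2) ✓
  (2,3) → (φ(2),φ(3)) = (1,3) ∈ E(G2) ✓
  (2,5) → (φ(2),φ(5)) = (1,11) ∈ E(G2) ✓
  (2,6) → (φ(2),φ(6)) = (1,9) ∈ E(G2) ✓
  (2,8) → (φ(2),φ(8)) = (1,8) ∈ E(G2) ✓
  (2,11) → (φ(2),φ(11)) = (1,5) ∈ E(G2) ✓
  (3,5) → (φ(3),φ(5)) = (3,11) ∈ E(G2) ✓
  (3,6) → (φ(3),φ(6)) = (3,9) ∈ E(G2) ✓
  (3,8) → (φ(3),φ(8)) = (3,8) ∈ E(G2) ✓
  (3,10) → (φ(3),φ(10)) = (3,6) ∈ E(G2) ✓
  (3,11) → (φ(3),φ(11)) = (3,5) ∈ E(G2) ✓
  (4,6) → (φ(4),φ(6)) = (7,9) ∈ E(G2) ✓
  (4,9) → (φ(4),φ(9)) = (2,7) ∈ E(G2) ✓
  (5,6) → (φ(5),φ(6)) = (9,11) ∈ E(G2) ✓
  (5,8) → (φ(5),φ(8)) = (8,11) ∈ E(G2) ✓
  (5,10) → (φ(5),φ(10)) = (6,11) ∈ E(G2) ✓
  (5,11) → (φ(5),φ(11)) = (5,11) ∈ E(G2) ✓
  (6,7) → (φ(6),φ(7)) = (4,9) ∈ E(G2) ✓
  (6,8) → (φ(6),φ(8)) = (8,9) ∈ E(G2) ✓
  (6,9) → (φ(6),φ(9)) = (2,9) ∈ E(G2) ✓
  (6,11) → (φ(6),φ(11)) = (5,9) ∈ E(G2) ✓
  (7,9) → (φ(7),φ(9)) = (2,4) ∈ E(G2) ✓
  (8,9) → (φ(8),φ(9)) = (2,8) ∈ E(G2) ✓
  (8,10) → (φ(8),φ(10)) = (6,8) ∈ E(G2) ✓
  (9,10) → (φ(9),φ(10)) = (2,6) ∈ E(G2) ✓
All 33 edges of G1 map to edges of G2, and |E(G1)| = |E(G2)| = 33, so φ is a bijection on edges as well as vertices. Hence G1 ≅ G2.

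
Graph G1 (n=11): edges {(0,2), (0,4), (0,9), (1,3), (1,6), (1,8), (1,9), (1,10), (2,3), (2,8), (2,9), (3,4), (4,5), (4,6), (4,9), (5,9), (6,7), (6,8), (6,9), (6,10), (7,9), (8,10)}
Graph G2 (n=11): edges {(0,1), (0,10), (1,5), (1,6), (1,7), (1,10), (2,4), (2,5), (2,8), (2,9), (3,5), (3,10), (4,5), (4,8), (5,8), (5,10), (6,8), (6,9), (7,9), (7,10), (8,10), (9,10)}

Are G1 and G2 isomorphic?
Yes, isomorphic

The graphs are isomorphic.
One valid mapping φ: V(G1) → V(G2): 0→7, 1→8, 2→9, 3→6, 4→1, 5→0, 6→5, 7→3, 8→2, 9→10, 10→4

Verify φ preserves adjacency — for each edge of G1, its image is an edge of G2:
  (0,2) → (φ(0),φ(2)) = (7,9) ∈ E(G2) ✓
  (0,4) → (φ(0),φ(4)) = (1,7) ∈ E(G2) ✓
  (0,9) → (φ(0),φ(9)) = (7,10) ∈ E(G2) ✓
  (1,3) → (φ(1),φ(3)) = (6,8) ∈ E(G2) ✓
  (1,6) → (φ(1),φ(6)) = (5,8) ∈ E(G2) ✓
  (1,8) → (φ(1),φ(8)) = (2,8) ∈ E(G2) ✓
  (1,9) → (φ(1),φ(9)) = (8,10) ∈ E(G2) ✓
  (1,10) → (φ(1),φ(10)) = (4,8) ∈ E(G2) ✓
  (2,3) → (φ(2),φ(3)) = (6,9) ∈ E(G2) ✓
  (2,8) → (φ(2),φ(8)) = (2,9) ∈ E(G2) ✓
  (2,9) → (φ(2),φ(9)) = (9,10) ∈ E(G2) ✓
  (3,4) → (φ(3),φ(4)) = (1,6) ∈ E(G2) ✓
  (4,5) → (φ(4),φ(5)) = (0,1) ∈ E(G2) ✓
  (4,6) → (φ(4),φ(6)) = (1,5) ∈ E(G2) ✓
  (4,9) → (φ(4),φ(9)) = (1,10) ∈ E(G2) ✓
  (5,9) → (φ(5),φ(9)) = (0,10) ∈ E(G2) ✓
  (6,7) → (φ(6),φ(7)) = (3,5) ∈ E(G2) ✓
  (6,8) → (φ(6),φ(8)) = (2,5) ∈ E(G2) ✓
  (6,9) → (φ(6),φ(9)) = (5,10) ∈ E(G2) ✓
  (6,10) → (φ(6),φ(10)) = (4,5) ∈ E(G2) ✓
  (7,9) → (φ(7),φ(9)) = (3,10) ∈ E(G2) ✓
  (8,10) → (φ(8),φ(10)) = (2,4) ∈ E(G2) ✓
All 22 edges of G1 map to edges of G2, and |E(G1)| = |E(G2)| = 22, so φ is a bijection on edges as well as vertices. Hence G1 ≅ G2.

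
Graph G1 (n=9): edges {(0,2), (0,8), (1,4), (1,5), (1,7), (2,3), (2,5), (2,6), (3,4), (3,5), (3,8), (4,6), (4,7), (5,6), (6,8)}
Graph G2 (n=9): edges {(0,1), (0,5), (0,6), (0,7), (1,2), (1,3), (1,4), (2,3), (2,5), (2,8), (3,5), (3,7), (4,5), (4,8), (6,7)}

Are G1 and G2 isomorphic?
Yes, isomorphic

The graphs are isomorphic.
One valid mapping φ: V(G1) → V(G2): 0→8, 1→7, 2→2, 3→5, 4→0, 5→3, 6→1, 7→6, 8→4

Verify φ preserves adjacency — for each edge of G1, its image is an edge of G2:
  (0,2) → (φ(0),φ(2)) = (2,8) ∈ E(G2) ✓
  (0,8) → (φ(0),φ(8)) = (4,8) ∈ E(G2) ✓
  (1,4) → (φ(1),φ(4)) = (0,7) ∈ E(G2) ✓
  (1,5) → (φ(1),φ(5)) = (3,7) ∈ E(G2) ✓
  (1,7) → (φ(1),φ(7)) = (6,7) ∈ E(G2) ✓
  (2,3) → (φ(2),φ(3)) = (2,5) ∈ E(G2) ✓
  (2,5) → (φ(2),φ(5)) = (2,3) ∈ E(G2) ✓
  (2,6) → (φ(2),φ(6)) = (1,2) ∈ E(G2) ✓
  (3,4) → (φ(3),φ(4)) = (0,5) ∈ E(G2) ✓
  (3,5) → (φ(3),φ(5)) = (3,5) ∈ E(G2) ✓
  (3,8) → (φ(3),φ(8)) = (4,5) ∈ E(G2) ✓
  (4,6) → (φ(4),φ(6)) = (0,1) ∈ E(G2) ✓
  (4,7) → (φ(4),φ(7)) = (0,6) ∈ E(G2) ✓
  (5,6) → (φ(5),φ(6)) = (1,3) ∈ E(G2) ✓
  (6,8) → (φ(6),φ(8)) = (1,4) ∈ E(G2) ✓
All 15 edges of G1 map to edges of G2, and |E(G1)| = |E(G2)| = 15, so φ is a bijection on edges as well as vertices. Hence G1 ≅ G2.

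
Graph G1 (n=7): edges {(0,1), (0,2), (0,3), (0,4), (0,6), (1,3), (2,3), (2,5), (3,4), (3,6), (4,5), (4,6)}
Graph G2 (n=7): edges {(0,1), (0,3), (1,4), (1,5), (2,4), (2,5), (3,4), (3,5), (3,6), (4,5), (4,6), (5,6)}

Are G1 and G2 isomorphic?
Yes, isomorphic

The graphs are isomorphic.
One valid mapping φ: V(G1) → V(G2): 0→5, 1→2, 2→1, 3→4, 4→3, 5→0, 6→6

Verify φ preserves adjacency — for each edge of G1, its image is an edge of G2:
  (0,1) → (φ(0),φ(1)) = (2,5) ∈ E(G2) ✓
  (0,2) → (φ(0),φ(2)) = (1,5) ∈ E(G2) ✓
  (0,3) → (φ(0),φ(3)) = (4,5) ∈ E(G2) ✓
  (0,4) → (φ(0),φ(4)) = (3,5) ∈ E(G2) ✓
  (0,6) → (φ(0),φ(6)) = (5,6) ∈ E(G2) ✓
  (1,3) → (φ(1),φ(3)) = (2,4) ∈ E(G2) ✓
  (2,3) → (φ(2),φ(3)) = (1,4) ∈ E(G2) ✓
  (2,5) → (φ(2),φ(5)) = (0,1) ∈ E(G2) ✓
  (3,4) → (φ(3),φ(4)) = (3,4) ∈ E(G2) ✓
  (3,6) → (φ(3),φ(6)) = (4,6) ∈ E(G2) ✓
  (4,5) → (φ(4),φ(5)) = (0,3) ∈ E(G2) ✓
  (4,6) → (φ(4),φ(6)) = (3,6) ∈ E(G2) ✓
All 12 edges of G1 map to edges of G2, and |E(G1)| = |E(G2)| = 12, so φ is a bijection on edges as well as vertices. Hence G1 ≅ G2.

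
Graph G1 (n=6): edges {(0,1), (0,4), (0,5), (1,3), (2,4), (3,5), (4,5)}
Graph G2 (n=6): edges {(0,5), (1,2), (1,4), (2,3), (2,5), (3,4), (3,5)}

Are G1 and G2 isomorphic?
Yes, isomorphic

The graphs are isomorphic.
One valid mapping φ: V(G1) → V(G2): 0→2, 1→1, 2→0, 3→4, 4→5, 5→3

Verify φ preserves adjacency — for each edge of G1, its image is an edge of G2:
  (0,1) → (φ(0),φ(1)) = (1,2) ∈ E(G2) ✓
  (0,4) → (φ(0),φ(4)) = (2,5) ∈ E(G2) ✓
  (0,5) → (φ(0),φ(5)) = (2,3) ∈ E(G2) ✓
  (1,3) → (φ(1),φ(3)) = (1,4) ∈ E(G2) ✓
  (2,4) → (φ(2),φ(4)) = (0,5) ∈ E(G2) ✓
  (3,5) → (φ(3),φ(5)) = (3,4) ∈ E(G2) ✓
  (4,5) → (φ(4),φ(5)) = (3,5) ∈ E(G2) ✓
All 7 edges of G1 map to edges of G2, and |E(G1)| = |E(G2)| = 7, so φ is a bijection on edges as well as vertices. Hence G1 ≅ G2.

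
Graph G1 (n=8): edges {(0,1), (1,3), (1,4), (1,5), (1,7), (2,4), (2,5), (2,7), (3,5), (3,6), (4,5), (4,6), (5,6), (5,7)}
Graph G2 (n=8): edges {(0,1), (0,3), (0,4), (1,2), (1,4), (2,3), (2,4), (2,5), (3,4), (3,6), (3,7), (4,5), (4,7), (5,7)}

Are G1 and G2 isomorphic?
Yes, isomorphic

The graphs are isomorphic.
One valid mapping φ: V(G1) → V(G2): 0→6, 1→3, 2→5, 3→0, 4→2, 5→4, 6→1, 7→7

Verify φ preserves adjacency — for each edge of G1, its image is an edge of G2:
  (0,1) → (φ(0),φ(1)) = (3,6) ∈ E(G2) ✓
  (1,3) → (φ(1),φ(3)) = (0,3) ∈ E(G2) ✓
  (1,4) → (φ(1),φ(4)) = (2,3) ∈ E(G2) ✓
  (1,5) → (φ(1),φ(5)) = (3,4) ∈ E(G2) ✓
  (1,7) → (φ(1),φ(7)) = (3,7) ∈ E(G2) ✓
  (2,4) → (φ(2),φ(4)) = (2,5) ∈ E(G2) ✓
  (2,5) → (φ(2),φ(5)) = (4,5) ∈ E(G2) ✓
  (2,7) → (φ(2),φ(7)) = (5,7) ∈ E(G2) ✓
  (3,5) → (φ(3),φ(5)) = (0,4) ∈ E(G2) ✓
  (3,6) → (φ(3),φ(6)) = (0,1) ∈ E(G2) ✓
  (4,5) → (φ(4),φ(5)) = (2,4) ∈ E(G2) ✓
  (4,6) → (φ(4),φ(6)) = (1,2) ∈ E(G2) ✓
  (5,6) → (φ(5),φ(6)) = (1,4) ∈ E(G2) ✓
  (5,7) → (φ(5),φ(7)) = (4,7) ∈ E(G2) ✓
All 14 edges of G1 map to edges of G2, and |E(G1)| = |E(G2)| = 14, so φ is a bijection on edges as well as vertices. Hence G1 ≅ G2.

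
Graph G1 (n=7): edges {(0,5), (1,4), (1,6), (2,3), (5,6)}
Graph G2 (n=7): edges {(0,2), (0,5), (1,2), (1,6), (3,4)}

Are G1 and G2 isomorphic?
Yes, isomorphic

The graphs are isomorphic.
One valid mapping φ: V(G1) → V(G2): 0→6, 1→0, 2→3, 3→4, 4→5, 5→1, 6→2

Verify φ preserves adjacency — for each edge of G1, its image is an edge of G2:
  (0,5) → (φ(0),φ(5)) = (1,6) ∈ E(G2) ✓
  (1,4) → (φ(1),φ(4)) = (0,5) ∈ E(G2) ✓
  (1,6) → (φ(1),φ(6)) = (0,2) ∈ E(G2) ✓
  (2,3) → (φ(2),φ(3)) = (3,4) ∈ E(G2) ✓
  (5,6) → (φ(5),φ(6)) = (1,2) ∈ E(G2) ✓
All 5 edges of G1 map to edges of G2, and |E(G1)| = |E(G2)| = 5, so φ is a bijection on edges as well as vertices. Hence G1 ≅ G2.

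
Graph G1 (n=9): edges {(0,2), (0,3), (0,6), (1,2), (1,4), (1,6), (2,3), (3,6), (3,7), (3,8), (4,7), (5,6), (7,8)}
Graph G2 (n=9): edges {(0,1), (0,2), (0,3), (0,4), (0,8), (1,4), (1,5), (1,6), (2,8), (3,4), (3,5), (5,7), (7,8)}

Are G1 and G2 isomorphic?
Yes, isomorphic

The graphs are isomorphic.
One valid mapping φ: V(G1) → V(G2): 0→4, 1→5, 2→3, 3→0, 4→7, 5→6, 6→1, 7→8, 8→2

Verify φ preserves adjacency — for each edge of G1, its image is an edge of G2:
  (0,2) → (φ(0),φ(2)) = (3,4) ∈ E(G2) ✓
  (0,3) → (φ(0),φ(3)) = (0,4) ∈ E(G2) ✓
  (0,6) → (φ(0),φ(6)) = (1,4) ∈ E(G2) ✓
  (1,2) → (φ(1),φ(2)) = (3,5) ∈ E(G2) ✓
  (1,4) → (φ(1),φ(4)) = (5,7) ∈ E(G2) ✓
  (1,6) → (φ(1),φ(6)) = (1,5) ∈ E(G2) ✓
  (2,3) → (φ(2),φ(3)) = (0,3) ∈ E(G2) ✓
  (3,6) → (φ(3),φ(6)) = (0,1) ∈ E(G2) ✓
  (3,7) → (φ(3),φ(7)) = (0,8) ∈ E(G2) ✓
  (3,8) → (φ(3),φ(8)) = (0,2) ∈ E(G2) ✓
  (4,7) → (φ(4),φ(7)) = (7,8) ∈ E(G2) ✓
  (5,6) → (φ(5),φ(6)) = (1,6) ∈ E(G2) ✓
  (7,8) → (φ(7),φ(8)) = (2,8) ∈ E(G2) ✓
All 13 edges of G1 map to edges of G2, and |E(G1)| = |E(G2)| = 13, so φ is a bijection on edges as well as vertices. Hence G1 ≅ G2.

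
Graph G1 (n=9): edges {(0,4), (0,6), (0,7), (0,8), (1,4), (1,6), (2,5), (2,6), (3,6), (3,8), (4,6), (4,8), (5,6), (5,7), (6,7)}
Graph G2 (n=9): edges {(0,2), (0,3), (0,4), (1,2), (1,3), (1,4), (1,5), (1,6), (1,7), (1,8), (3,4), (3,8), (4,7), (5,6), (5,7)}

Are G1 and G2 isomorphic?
Yes, isomorphic

The graphs are isomorphic.
One valid mapping φ: V(G1) → V(G2): 0→4, 1→8, 2→6, 3→2, 4→3, 5→5, 6→1, 7→7, 8→0

Verify φ preserves adjacency — for each edge of G1, its image is an edge of G2:
  (0,4) → (φ(0),φ(4)) = (3,4) ∈ E(G2) ✓
  (0,6) → (φ(0),φ(6)) = (1,4) ∈ E(G2) ✓
  (0,7) → (φ(0),φ(7)) = (4,7) ∈ E(G2) ✓
  (0,8) → (φ(0),φ(8)) = (0,4) ∈ E(G2) ✓
  (1,4) → (φ(1),φ(4)) = (3,8) ∈ E(G2) ✓
  (1,6) → (φ(1),φ(6)) = (1,8) ∈ E(G2) ✓
  (2,5) → (φ(2),φ(5)) = (5,6) ∈ E(G2) ✓
  (2,6) → (φ(2),φ(6)) = (1,6) ∈ E(G2) ✓
  (3,6) → (φ(3),φ(6)) = (1,2) ∈ E(G2) ✓
  (3,8) → (φ(3),φ(8)) = (0,2) ∈ E(G2) ✓
  (4,6) → (φ(4),φ(6)) = (1,3) ∈ E(G2) ✓
  (4,8) → (φ(4),φ(8)) = (0,3) ∈ E(G2) ✓
  (5,6) → (φ(5),φ(6)) = (1,5) ∈ E(G2) ✓
  (5,7) → (φ(5),φ(7)) = (5,7) ∈ E(G2) ✓
  (6,7) → (φ(6),φ(7)) = (1,7) ∈ E(G2) ✓
All 15 edges of G1 map to edges of G2, and |E(G1)| = |E(G2)| = 15, so φ is a bijection on edges as well as vertices. Hence G1 ≅ G2.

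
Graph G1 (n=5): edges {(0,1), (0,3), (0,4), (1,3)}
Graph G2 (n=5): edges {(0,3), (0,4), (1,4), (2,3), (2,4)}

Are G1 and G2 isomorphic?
No, not isomorphic

The graphs are NOT isomorphic.

Degrees in G1: deg(0)=3, deg(1)=2, deg(2)=0, deg(3)=2, deg(4)=1.
Sorted degree sequence of G1: [3, 2, 2, 1, 0].
Degrees in G2: deg(0)=2, deg(1)=1, deg(2)=2, deg(3)=2, deg(4)=3.
Sorted degree sequence of G2: [3, 2, 2, 2, 1].
The (sorted) degree sequence is an isomorphism invariant, so since G1 and G2 have different degree sequences they cannot be isomorphic.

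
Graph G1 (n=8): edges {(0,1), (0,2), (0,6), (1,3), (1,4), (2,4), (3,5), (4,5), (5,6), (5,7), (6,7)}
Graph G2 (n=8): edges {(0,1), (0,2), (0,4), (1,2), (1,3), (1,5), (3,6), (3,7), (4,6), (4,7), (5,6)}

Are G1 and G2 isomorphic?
Yes, isomorphic

The graphs are isomorphic.
One valid mapping φ: V(G1) → V(G2): 0→4, 1→6, 2→7, 3→5, 4→3, 5→1, 6→0, 7→2

Verify φ preserves adjacency — for each edge of G1, its image is an edge of G2:
  (0,1) → (φ(0),φ(1)) = (4,6) ∈ E(G2) ✓
  (0,2) → (φ(0),φ(2)) = (4,7) ∈ E(G2) ✓
  (0,6) → (φ(0),φ(6)) = (0,4) ∈ E(G2) ✓
  (1,3) → (φ(1),φ(3)) = (5,6) ∈ E(G2) ✓
  (1,4) → (φ(1),φ(4)) = (3,6) ∈ E(G2) ✓
  (2,4) → (φ(2),φ(4)) = (3,7) ∈ E(G2) ✓
  (3,5) → (φ(3),φ(5)) = (1,5) ∈ E(G2) ✓
  (4,5) → (φ(4),φ(5)) = (1,3) ∈ E(G2) ✓
  (5,6) → (φ(5),φ(6)) = (0,1) ∈ E(G2) ✓
  (5,7) → (φ(5),φ(7)) = (1,2) ∈ E(G2) ✓
  (6,7) → (φ(6),φ(7)) = (0,2) ∈ E(G2) ✓
All 11 edges of G1 map to edges of G2, and |E(G1)| = |E(G2)| = 11, so φ is a bijection on edges as well as vertices. Hence G1 ≅ G2.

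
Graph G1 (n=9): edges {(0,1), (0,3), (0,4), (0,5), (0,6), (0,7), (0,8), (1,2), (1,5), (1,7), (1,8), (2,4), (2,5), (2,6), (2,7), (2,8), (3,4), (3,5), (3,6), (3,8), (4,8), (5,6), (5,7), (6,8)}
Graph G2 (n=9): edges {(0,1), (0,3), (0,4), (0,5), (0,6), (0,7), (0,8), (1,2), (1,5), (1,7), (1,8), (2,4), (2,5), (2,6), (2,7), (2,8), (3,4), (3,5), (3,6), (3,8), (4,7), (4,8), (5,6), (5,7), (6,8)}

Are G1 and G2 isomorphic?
No, not isomorphic

The graphs are NOT isomorphic.

Counting edges: G1 has 24 edge(s); G2 has 25 edge(s).
Edge count is an isomorphism invariant (a bijection on vertices induces a bijection on edges), so differing edge counts rule out isomorphism.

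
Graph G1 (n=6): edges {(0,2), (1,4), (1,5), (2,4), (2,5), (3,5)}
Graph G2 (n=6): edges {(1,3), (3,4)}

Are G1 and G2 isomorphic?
No, not isomorphic

The graphs are NOT isomorphic.

Connected components of G1: 1 component(s) with vertex sets [[0, 1, 2, 3, 4, 5]], sizes [6].
Connected components of G2: 4 component(s) with vertex sets [[0], [2], [5], [1, 3, 4]], sizes [1, 1, 1, 3].
The number of connected components (and the multiset of component sizes) is an isomorphism invariant — an isomorphism maps each component of G1 bijectively onto a component of G2. Since G1 has 1 component(s) and G2 has 4, they cannot be isomorphic.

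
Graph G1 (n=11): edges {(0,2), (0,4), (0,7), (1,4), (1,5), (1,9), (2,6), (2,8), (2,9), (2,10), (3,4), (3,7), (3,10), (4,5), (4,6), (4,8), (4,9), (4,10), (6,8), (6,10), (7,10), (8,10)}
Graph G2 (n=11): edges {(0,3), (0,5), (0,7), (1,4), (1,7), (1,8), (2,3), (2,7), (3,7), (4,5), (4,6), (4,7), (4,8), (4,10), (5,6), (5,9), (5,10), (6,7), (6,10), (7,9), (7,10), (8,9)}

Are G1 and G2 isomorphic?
Yes, isomorphic

The graphs are isomorphic.
One valid mapping φ: V(G1) → V(G2): 0→9, 1→3, 2→5, 3→1, 4→7, 5→2, 6→10, 7→8, 8→6, 9→0, 10→4

Verify φ preserves adjacency — for each edge of G1, its image is an edge of G2:
  (0,2) → (φ(0),φ(2)) = (5,9) ∈ E(G2) ✓
  (0,4) → (φ(0),φ(4)) = (7,9) ∈ E(G2) ✓
  (0,7) → (φ(0),φ(7)) = (8,9) ∈ E(G2) ✓
  (1,4) → (φ(1),φ(4)) = (3,7) ∈ E(G2) ✓
  (1,5) → (φ(1),φ(5)) = (2,3) ∈ E(G2) ✓
  (1,9) → (φ(1),φ(9)) = (0,3) ∈ E(G2) ✓
  (2,6) → (φ(2),φ(6)) = (5,10) ∈ E(G2) ✓
  (2,8) → (φ(2),φ(8)) = (5,6) ∈ E(G2) ✓
  (2,9) → (φ(2),φ(9)) = (0,5) ∈ E(G2) ✓
  (2,10) → (φ(2),φ(10)) = (4,5) ∈ E(G2) ✓
  (3,4) → (φ(3),φ(4)) = (1,7) ∈ E(G2) ✓
  (3,7) → (φ(3),φ(7)) = (1,8) ∈ E(G2) ✓
  (3,10) → (φ(3),φ(10)) = (1,4) ∈ E(G2) ✓
  (4,5) → (φ(4),φ(5)) = (2,7) ∈ E(G2) ✓
  (4,6) → (φ(4),φ(6)) = (7,10) ∈ E(G2) ✓
  (4,8) → (φ(4),φ(8)) = (6,7) ∈ E(G2) ✓
  (4,9) → (φ(4),φ(9)) = (0,7) ∈ E(G2) ✓
  (4,10) → (φ(4),φ(10)) = (4,7) ∈ E(G2) ✓
  (6,8) → (φ(6),φ(8)) = (6,10) ∈ E(G2) ✓
  (6,10) → (φ(6),φ(10)) = (4,10) ∈ E(G2) ✓
  (7,10) → (φ(7),φ(10)) = (4,8) ∈ E(G2) ✓
  (8,10) → (φ(8),φ(10)) = (4,6) ∈ E(G2) ✓
All 22 edges of G1 map to edges of G2, and |E(G1)| = |E(G2)| = 22, so φ is a bijection on edges as well as vertices. Hence G1 ≅ G2.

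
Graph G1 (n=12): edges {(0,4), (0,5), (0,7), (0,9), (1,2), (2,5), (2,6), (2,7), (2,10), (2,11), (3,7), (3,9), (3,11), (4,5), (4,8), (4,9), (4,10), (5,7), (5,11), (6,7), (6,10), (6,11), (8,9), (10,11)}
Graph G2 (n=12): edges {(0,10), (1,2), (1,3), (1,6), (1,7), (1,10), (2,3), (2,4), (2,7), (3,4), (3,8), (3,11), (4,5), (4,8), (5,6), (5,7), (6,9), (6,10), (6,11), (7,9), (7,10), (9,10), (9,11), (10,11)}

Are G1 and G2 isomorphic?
Yes, isomorphic

The graphs are isomorphic.
One valid mapping φ: V(G1) → V(G2): 0→2, 1→0, 2→10, 3→5, 4→3, 5→1, 6→9, 7→7, 8→8, 9→4, 10→11, 11→6

Verify φ preserves adjacency — for each edge of G1, its image is an edge of G2:
  (0,4) → (φ(0),φ(4)) = (2,3) ∈ E(G2) ✓
  (0,5) → (φ(0),φ(5)) = (1,2) ∈ E(G2) ✓
  (0,7) → (φ(0),φ(7)) = (2,7) ∈ E(G2) ✓
  (0,9) → (φ(0),φ(9)) = (2,4) ∈ E(G2) ✓
  (1,2) → (φ(1),φ(2)) = (0,10) ∈ E(G2) ✓
  (2,5) → (φ(2),φ(5)) = (1,10) ∈ E(G2) ✓
  (2,6) → (φ(2),φ(6)) = (9,10) ∈ E(G2) ✓
  (2,7) → (φ(2),φ(7)) = (7,10) ∈ E(G2) ✓
  (2,10) → (φ(2),φ(10)) = (10,11) ∈ E(G2) ✓
  (2,11) → (φ(2),φ(11)) = (6,10) ∈ E(G2) ✓
  (3,7) → (φ(3),φ(7)) = (5,7) ∈ E(G2) ✓
  (3,9) → (φ(3),φ(9)) = (4,5) ∈ E(G2) ✓
  (3,11) → (φ(3),φ(11)) = (5,6) ∈ E(G2) ✓
  (4,5) → (φ(4),φ(5)) = (1,3) ∈ E(G2) ✓
  (4,8) → (φ(4),φ(8)) = (3,8) ∈ E(G2) ✓
  (4,9) → (φ(4),φ(9)) = (3,4) ∈ E(G2) ✓
  (4,10) → (φ(4),φ(10)) = (3,11) ∈ E(G2) ✓
  (5,7) → (φ(5),φ(7)) = (1,7) ∈ E(G2) ✓
  (5,11) → (φ(5),φ(11)) = (1,6) ∈ E(G2) ✓
  (6,7) → (φ(6),φ(7)) = (7,9) ∈ E(G2) ✓
  (6,10) → (φ(6),φ(10)) = (9,11) ∈ E(G2) ✓
  (6,11) → (φ(6),φ(11)) = (6,9) ∈ E(G2) ✓
  (8,9) → (φ(8),φ(9)) = (4,8) ∈ E(G2) ✓
  (10,11) → (φ(10),φ(11)) = (6,11) ∈ E(G2) ✓
All 24 edges of G1 map to edges of G2, and |E(G1)| = |E(G2)| = 24, so φ is a bijection on edges as well as vertices. Hence G1 ≅ G2.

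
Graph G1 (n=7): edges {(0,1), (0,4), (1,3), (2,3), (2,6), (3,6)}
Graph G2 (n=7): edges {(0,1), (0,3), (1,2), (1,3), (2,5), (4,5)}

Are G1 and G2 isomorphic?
Yes, isomorphic

The graphs are isomorphic.
One valid mapping φ: V(G1) → V(G2): 0→5, 1→2, 2→0, 3→1, 4→4, 5→6, 6→3

Verify φ preserves adjacency — for each edge of G1, its image is an edge of G2:
  (0,1) → (φ(0),φ(1)) = (2,5) ∈ E(G2) ✓
  (0,4) → (φ(0),φ(4)) = (4,5) ∈ E(G2) ✓
  (1,3) → (φ(1),φ(3)) = (1,2) ∈ E(G2) ✓
  (2,3) → (φ(2),φ(3)) = (0,1) ∈ E(G2) ✓
  (2,6) → (φ(2),φ(6)) = (0,3) ∈ E(G2) ✓
  (3,6) → (φ(3),φ(6)) = (1,3) ∈ E(G2) ✓
All 6 edges of G1 map to edges of G2, and |E(G1)| = |E(G2)| = 6, so φ is a bijection on edges as well as vertices. Hence G1 ≅ G2.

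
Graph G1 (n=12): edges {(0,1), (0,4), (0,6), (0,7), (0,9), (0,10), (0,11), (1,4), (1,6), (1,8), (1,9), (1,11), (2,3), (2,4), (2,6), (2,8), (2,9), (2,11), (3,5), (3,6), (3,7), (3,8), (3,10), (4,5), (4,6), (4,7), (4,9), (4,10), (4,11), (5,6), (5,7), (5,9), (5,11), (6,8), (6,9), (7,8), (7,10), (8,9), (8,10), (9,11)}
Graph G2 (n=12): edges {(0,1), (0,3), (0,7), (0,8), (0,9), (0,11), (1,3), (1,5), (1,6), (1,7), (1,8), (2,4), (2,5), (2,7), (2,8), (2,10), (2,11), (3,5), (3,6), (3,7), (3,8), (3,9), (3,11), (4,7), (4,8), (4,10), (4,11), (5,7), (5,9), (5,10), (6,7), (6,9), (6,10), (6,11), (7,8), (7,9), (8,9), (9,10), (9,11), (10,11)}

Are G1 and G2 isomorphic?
Yes, isomorphic

The graphs are isomorphic.
One valid mapping φ: V(G1) → V(G2): 0→8, 1→0, 2→6, 3→10, 4→7, 5→5, 6→9, 7→2, 8→11, 9→3, 10→4, 11→1

Verify φ preserves adjacency — for each edge of G1, its image is an edge of G2:
  (0,1) → (φ(0),φ(1)) = (0,8) ∈ E(G2) ✓
  (0,4) → (φ(0),φ(4)) = (7,8) ∈ E(G2) ✓
  (0,6) → (φ(0),φ(6)) = (8,9) ∈ E(G2) ✓
  (0,7) → (φ(0),φ(7)) = (2,8) ∈ E(G2) ✓
  (0,9) → (φ(0),φ(9)) = (3,8) ∈ E(G2) ✓
  (0,10) → (φ(0),φ(10)) = (4,8) ∈ E(G2) ✓
  (0,11) → (φ(0),φ(11)) = (1,8) ∈ E(G2) ✓
  (1,4) → (φ(1),φ(4)) = (0,7) ∈ E(G2) ✓
  (1,6) → (φ(1),φ(6)) = (0,9) ∈ E(G2) ✓
  (1,8) → (φ(1),φ(8)) = (0,11) ∈ E(G2) ✓
  (1,9) → (φ(1),φ(9)) = (0,3) ∈ E(G2) ✓
  (1,11) → (φ(1),φ(11)) = (0,1) ∈ E(G2) ✓
  (2,3) → (φ(2),φ(3)) = (6,10) ∈ E(G2) ✓
  (2,4) → (φ(2),φ(4)) = (6,7) ∈ E(G2) ✓
  (2,6) → (φ(2),φ(6)) = (6,9) ∈ E(G2) ✓
  (2,8) → (φ(2),φ(8)) = (6,11) ∈ E(G2) ✓
  (2,9) → (φ(2),φ(9)) = (3,6) ∈ E(G2) ✓
  (2,11) → (φ(2),φ(11)) = (1,6) ∈ E(G2) ✓
  (3,5) → (φ(3),φ(5)) = (5,10) ∈ E(G2) ✓
  (3,6) → (φ(3),φ(6)) = (9,10) ∈ E(G2) ✓
  (3,7) → (φ(3),φ(7)) = (2,10) ∈ E(G2) ✓
  (3,8) → (φ(3),φ(8)) = (10,11) ∈ E(G2) ✓
  (3,10) → (φ(3),φ(10)) = (4,10) ∈ E(G2) ✓
  (4,5) → (φ(4),φ(5)) = (5,7) ∈ E(G2) ✓
  (4,6) → (φ(4),φ(6)) = (7,9) ∈ E(G2) ✓
  (4,7) → (φ(4),φ(7)) = (2,7) ∈ E(G2) ✓
  (4,9) → (φ(4),φ(9)) = (3,7) ∈ E(G2) ✓
  (4,10) → (φ(4),φ(10)) = (4,7) ∈ E(G2) ✓
  (4,11) → (φ(4),φ(11)) = (1,7) ∈ E(G2) ✓
  (5,6) → (φ(5),φ(6)) = (5,9) ∈ E(G2) ✓
  (5,7) → (φ(5),φ(7)) = (2,5) ∈ E(G2) ✓
  (5,9) → (φ(5),φ(9)) = (3,5) ∈ E(G2) ✓
  (5,11) → (φ(5),φ(11)) = (1,5) ∈ E(G2) ✓
  (6,8) → (φ(6),φ(8)) = (9,11) ∈ E(G2) ✓
  (6,9) → (φ(6),φ(9)) = (3,9) ∈ E(G2) ✓
  (7,8) → (φ(7),φ(8)) = (2,11) ∈ E(G2) ✓
  (7,10) → (φ(7),φ(10)) = (2,4) ∈ E(G2) ✓
  (8,9) → (φ(8),φ(9)) = (3,11) ∈ E(G2) ✓
  (8,10) → (φ(8),φ(10)) = (4,11) ∈ E(G2) ✓
  (9,11) → (φ(9),φ(11)) = (1,3) ∈ E(G2) ✓
All 40 edges of G1 map to edges of G2, and |E(G1)| = |E(G2)| = 40, so φ is a bijection on edges as well as vertices. Hence G1 ≅ G2.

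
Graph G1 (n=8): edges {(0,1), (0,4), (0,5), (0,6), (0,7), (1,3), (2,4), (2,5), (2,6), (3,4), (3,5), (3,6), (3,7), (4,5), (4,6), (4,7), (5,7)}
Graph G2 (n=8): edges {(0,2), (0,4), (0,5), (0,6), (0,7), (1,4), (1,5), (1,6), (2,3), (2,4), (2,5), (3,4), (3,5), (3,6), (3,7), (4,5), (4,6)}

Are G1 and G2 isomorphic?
Yes, isomorphic

The graphs are isomorphic.
One valid mapping φ: V(G1) → V(G2): 0→0, 1→7, 2→1, 3→3, 4→4, 5→5, 6→6, 7→2

Verify φ preserves adjacency — for each edge of G1, its image is an edge of G2:
  (0,1) → (φ(0),φ(1)) = (0,7) ∈ E(G2) ✓
  (0,4) → (φ(0),φ(4)) = (0,4) ∈ E(G2) ✓
  (0,5) → (φ(0),φ(5)) = (0,5) ∈ E(G2) ✓
  (0,6) → (φ(0),φ(6)) = (0,6) ∈ E(G2) ✓
  (0,7) → (φ(0),φ(7)) = (0,2) ∈ E(G2) ✓
  (1,3) → (φ(1),φ(3)) = (3,7) ∈ E(G2) ✓
  (2,4) → (φ(2),φ(4)) = (1,4) ∈ E(G2) ✓
  (2,5) → (φ(2),φ(5)) = (1,5) ∈ E(G2) ✓
  (2,6) → (φ(2),φ(6)) = (1,6) ∈ E(G2) ✓
  (3,4) → (φ(3),φ(4)) = (3,4) ∈ E(G2) ✓
  (3,5) → (φ(3),φ(5)) = (3,5) ∈ E(G2) ✓
  (3,6) → (φ(3),φ(6)) = (3,6) ∈ E(G2) ✓
  (3,7) → (φ(3),φ(7)) = (2,3) ∈ E(G2) ✓
  (4,5) → (φ(4),φ(5)) = (4,5) ∈ E(G2) ✓
  (4,6) → (φ(4),φ(6)) = (4,6) ∈ E(G2) ✓
  (4,7) → (φ(4),φ(7)) = (2,4) ∈ E(G2) ✓
  (5,7) → (φ(5),φ(7)) = (2,5) ∈ E(G2) ✓
All 17 edges of G1 map to edges of G2, and |E(G1)| = |E(G2)| = 17, so φ is a bijection on edges as well as vertices. Hence G1 ≅ G2.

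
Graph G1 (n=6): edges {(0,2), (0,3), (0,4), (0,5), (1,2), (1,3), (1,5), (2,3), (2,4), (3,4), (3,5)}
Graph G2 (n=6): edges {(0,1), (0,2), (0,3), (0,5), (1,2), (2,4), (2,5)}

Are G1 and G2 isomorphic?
No, not isomorphic

The graphs are NOT isomorphic.

Degrees in G1: deg(0)=4, deg(1)=3, deg(2)=4, deg(3)=5, deg(4)=3, deg(5)=3.
Sorted degree sequence of G1: [5, 4, 4, 3, 3, 3].
Degrees in G2: deg(0)=4, deg(1)=2, deg(2)=4, deg(3)=1, deg(4)=1, deg(5)=2.
Sorted degree sequence of G2: [4, 4, 2, 2, 1, 1].
The (sorted) degree sequence is an isomorphism invariant, so since G1 and G2 have different degree sequences they cannot be isomorphic.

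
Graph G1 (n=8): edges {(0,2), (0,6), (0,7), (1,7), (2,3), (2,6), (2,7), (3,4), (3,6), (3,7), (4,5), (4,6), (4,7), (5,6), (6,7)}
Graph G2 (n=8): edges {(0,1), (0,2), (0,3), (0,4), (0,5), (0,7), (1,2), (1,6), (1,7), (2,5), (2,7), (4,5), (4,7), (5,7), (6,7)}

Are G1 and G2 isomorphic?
Yes, isomorphic

The graphs are isomorphic.
One valid mapping φ: V(G1) → V(G2): 0→4, 1→3, 2→5, 3→2, 4→1, 5→6, 6→7, 7→0

Verify φ preserves adjacency — for each edge of G1, its image is an edge of G2:
  (0,2) → (φ(0),φ(2)) = (4,5) ∈ E(G2) ✓
  (0,6) → (φ(0),φ(6)) = (4,7) ∈ E(G2) ✓
  (0,7) → (φ(0),φ(7)) = (0,4) ∈ E(G2) ✓
  (1,7) → (φ(1),φ(7)) = (0,3) ∈ E(G2) ✓
  (2,3) → (φ(2),φ(3)) = (2,5) ∈ E(G2) ✓
  (2,6) → (φ(2),φ(6)) = (5,7) ∈ E(G2) ✓
  (2,7) → (φ(2),φ(7)) = (0,5) ∈ E(G2) ✓
  (3,4) → (φ(3),φ(4)) = (1,2) ∈ E(G2) ✓
  (3,6) → (φ(3),φ(6)) = (2,7) ∈ E(G2) ✓
  (3,7) → (φ(3),φ(7)) = (0,2) ∈ E(G2) ✓
  (4,5) → (φ(4),φ(5)) = (1,6) ∈ E(G2) ✓
  (4,6) → (φ(4),φ(6)) = (1,7) ∈ E(G2) ✓
  (4,7) → (φ(4),φ(7)) = (0,1) ∈ E(G2) ✓
  (5,6) → (φ(5),φ(6)) = (6,7) ∈ E(G2) ✓
  (6,7) → (φ(6),φ(7)) = (0,7) ∈ E(G2) ✓
All 15 edges of G1 map to edges of G2, and |E(G1)| = |E(G2)| = 15, so φ is a bijection on edges as well as vertices. Hence G1 ≅ G2.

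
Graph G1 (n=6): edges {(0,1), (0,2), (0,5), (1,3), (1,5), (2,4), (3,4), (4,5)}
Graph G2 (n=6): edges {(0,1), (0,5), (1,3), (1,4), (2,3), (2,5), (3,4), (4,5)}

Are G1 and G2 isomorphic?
Yes, isomorphic

The graphs are isomorphic.
One valid mapping φ: V(G1) → V(G2): 0→3, 1→1, 2→2, 3→0, 4→5, 5→4

Verify φ preserves adjacency — for each edge of G1, its image is an edge of G2:
  (0,1) → (φ(0),φ(1)) = (1,3) ∈ E(G2) ✓
  (0,2) → (φ(0),φ(2)) = (2,3) ∈ E(G2) ✓
  (0,5) → (φ(0),φ(5)) = (3,4) ∈ E(G2) ✓
  (1,3) → (φ(1),φ(3)) = (0,1) ∈ E(G2) ✓
  (1,5) → (φ(1),φ(5)) = (1,4) ∈ E(G2) ✓
  (2,4) → (φ(2),φ(4)) = (2,5) ∈ E(G2) ✓
  (3,4) → (φ(3),φ(4)) = (0,5) ∈ E(G2) ✓
  (4,5) → (φ(4),φ(5)) = (4,5) ∈ E(G2) ✓
All 8 edges of G1 map to edges of G2, and |E(G1)| = |E(G2)| = 8, so φ is a bijection on edges as well as vertices. Hence G1 ≅ G2.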